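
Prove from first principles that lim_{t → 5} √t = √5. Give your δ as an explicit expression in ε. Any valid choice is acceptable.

δ = min(5, √5·ε)

Suppose ε > 0. We want δ > 0 such that 0 < |t − 5| < δ implies |√t − √5| < ε.
Multiplying by the conjugate, |√t − √5| = |t − 5|/(√t + √5).
Restrict δ ≤ 5 so that |t − 5| < 5 forces t > 0, and then √t + √5 > √5.
Hence |√t − √5| < |t − 5|/√5, which is < ε once |t − 5| < √5·ε.
Take δ = min(5, √5·ε). If 0 < |t − 5| < δ then t > 0 and |√t − √5| < |t − 5|/√5 < ε.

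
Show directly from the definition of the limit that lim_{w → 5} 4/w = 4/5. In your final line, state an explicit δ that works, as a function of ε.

δ = min(5/2, (25/8)ε)

Let ε > 0 be given. We seek δ > 0 such that 0 < |w − 5| < δ implies |4/w − (4/5)| < ε.
|4/w − (4/5)| = 4·|5 − w|/(5·|w|) = 4|w − 5|/(5|w|).
Require δ ≤ 5/2 so that |w| > 5 − 5/2 = 5/2, hence 5|w| > 25/2.
Then |4/w − (4/5)| < 4|w − 5|/(25/2), which is < ε when |w − 5| < (25/8)ε.
Take δ = min(5/2, (25/8)ε). Then 0 < |w − 5| < δ gives both |w − 5| < 5/2 and |w − 5| < (25/8)ε, so |4/w − (4/5)| < ε.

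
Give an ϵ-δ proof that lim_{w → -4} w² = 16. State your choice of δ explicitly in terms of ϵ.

δ = min(1, ϵ/9)

Let ϵ > 0. We seek δ > 0 with 0 < |w + 4| < δ ⇒ |w² − 16| < ϵ.
Factor: w² − 16 = (w + 4)(w - 4), so |w² − 16| = |w + 4|·|w - 4|.
Restrict δ ≤ 1. Then |w + 4| < 1 gives |w| < 5, so by the triangle inequality |w - 4| ≤ 5 + 4 = 9.
Hence |w² − 16| ≤ 9|w + 4|, which is < ϵ once |w + 4| < ϵ/9.
Take δ = min(1, ϵ/9). If 0 < |w + 4| < δ then both bounds hold and |w² − 16| ≤ 9|w + 4| < 9·(ϵ/9) = ϵ.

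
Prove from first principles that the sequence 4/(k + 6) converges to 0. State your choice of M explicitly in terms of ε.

Suppose ε > 0. For k ≥ 1, |4/(k + 6) − 0| = 4/(k + 6) ≤ 4/k.
We need 4/k < ε, i.e. k > 4/ε.
Take M = 4/ε. If k > M then |4/(k + 6)| ≤ 4/k < ε.

M = 4/ε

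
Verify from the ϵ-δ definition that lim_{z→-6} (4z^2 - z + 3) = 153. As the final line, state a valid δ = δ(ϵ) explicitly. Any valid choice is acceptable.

Let ϵ > 0. We want δ > 0 such that 0 < |z + 6| < δ implies |(4z^2 - z + 3) − 153| < ϵ.
(4z^2 - z + 3) − 153 = 4z^2 - z - 150 = (z + 6)(4z - 25).
So |(4z^2 - z + 3) − 153| = |z + 6|·|4z - 25|.
Require δ ≤ 2. Then |z + 6| < 2 gives |z| < 8, and by the triangle inequality |4z - 25| ≤ 4·8 + 25 = 57.
Hence |(4z^2 - z + 3) − 153| ≤ 57|z + 6| < ϵ provided |z + 6| < ϵ/57.
Choosing δ = min(2, ϵ/57) ensures both conditions, hence |(4z^2 - z + 3) − 153| < ϵ.

δ = min(2, ϵ/57)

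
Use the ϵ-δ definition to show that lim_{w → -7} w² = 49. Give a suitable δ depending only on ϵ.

Let ϵ > 0. We seek δ > 0 with 0 < |w + 7| < δ ⇒ |w² − 49| < ϵ.
Factor: w² − 49 = (w + 7)(w - 7), so |w² − 49| = |w + 7|·|w - 7|.
Restrict δ ≤ 1. Then |w + 7| < 1 gives |w| < 8, so by the triangle inequality |w - 7| ≤ 8 + 7 = 15.
Hence |w² − 49| ≤ 15|w + 7|, which is < ϵ once |w + 7| < ϵ/15.
Take δ = min(1, ϵ/15). If 0 < |w + 7| < δ then both bounds hold and |w² − 49| ≤ 15|w + 7| < 15·(ϵ/15) = ϵ.

δ = min(1, ϵ/15)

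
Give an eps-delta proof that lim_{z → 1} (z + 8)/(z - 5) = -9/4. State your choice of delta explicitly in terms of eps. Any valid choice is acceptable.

Let eps > 0. We want delta > 0 with 0 < |z − 1| < delta ⇒ |(z + 8)/(z - 5) + 9/4| < eps.
Combining over a common denominator, (z + 8)/(z - 5) + 9/4 = [(z + 8)·(-4) − 9·(z - 5)] / [(-4)·(z - 5)] = -13(z − 1) / ((-4)(z - 5)).
So |(z + 8)/(z - 5) + 9/4| = 13|z − 1| / (4·|z − 5|).
Restrict delta ≤ 2. Then |z − 1| < 2 gives |z − 5| = |(z − 1) + (-4)| ≥ 4 − 2 = 2.
Hence |(z + 8)/(z - 5) + 9/4| < 13|z − 1|/(4·2) = (13/8)|z − 1|, which is < eps once |z − 1| < (8/13)eps.
Take delta = min(2, (8/13)eps). Then 0 < |z − 1| < delta forces both bounds, so |(z + 8)/(z - 5) + 9/4| < eps.

delta = min(2, (8/13)eps)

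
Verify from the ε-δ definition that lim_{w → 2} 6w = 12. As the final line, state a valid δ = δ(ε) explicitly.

δ = ε/6

Fix ε > 0. We need δ > 0 so that 0 < |w − 2| < δ implies |(6w) − 12| < ε.
Since (6w) − 12 = 6(w − 2), we have |(6w) − 12| = 6|w − 2|.
So 6|w − 2| < ε exactly when |w − 2| < ε/6.
Take δ = ε/6. If 0 < |w − 2| < δ then |(6w) − 12| = 6|w − 2| < 6·(ε/6) = ε.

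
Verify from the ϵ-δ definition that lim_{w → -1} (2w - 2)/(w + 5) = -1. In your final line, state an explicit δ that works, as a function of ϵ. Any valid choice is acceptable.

Suppose ϵ > 0. We want δ > 0 with 0 < |w + 1| < δ ⇒ |(2w - 2)/(w + 5) + 1| < ϵ.
Combining over a common denominator, (2w - 2)/(w + 5) + 1 = [(2w - 2)·4 − (-4)·(w + 5)] / [4·(w + 5)] = 12(w + 1) / (4(w + 5)).
So |(2w - 2)/(w + 5) + 1| = 12|w + 1| / (4·|w + 5|).
Require δ ≤ 2, so |w + 5| ≥ |4| − |w + 1| > 4 − 2 = 2.
Hence |(2w - 2)/(w + 5) + 1| < 12|w + 1|/(4·2) = (3/2)|w + 1|, which is < ϵ once |w + 1| < (2/3)ϵ.
Take δ = min(2, (2/3)ϵ). Then 0 < |w + 1| < δ forces both bounds, so |(2w - 2)/(w + 5) + 1| < ϵ.

δ = min(2, (2/3)ϵ)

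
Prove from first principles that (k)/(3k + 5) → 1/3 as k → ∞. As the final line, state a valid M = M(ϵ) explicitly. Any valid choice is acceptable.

M = (5/9)/ϵ

Suppose ϵ > 0. For k ≥ 1, |(k)/(3k + 5) − (1/3)| = |-5|/(3(3k + 5)) = 5/(3(3k + 5)).
Since 3k + 5 ≥ 3k for k ≥ 1, this is ≤ 5/(3·3k) = (5/9)/k.
So |(k)/(3k + 5) − (1/3)| < ϵ whenever k > (5/9)/ϵ.
Take M = (5/9)/ϵ. If k > M then |(k)/(3k + 5) − (1/3)| ≤ (5/9)/k < ϵ.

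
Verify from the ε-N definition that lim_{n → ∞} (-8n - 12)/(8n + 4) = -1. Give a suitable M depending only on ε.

M = 1/ε

Suppose ε > 0. For n ≥ 1, |(-8n - 12)/(8n + 4) + 1| = |-64|/(8(8n + 4)) = 64/(8(8n + 4)).
Since 8n + 4 ≥ 8n for n ≥ 1, this is ≤ 64/(8·8n) = 1/n.
So |(-8n - 12)/(8n + 4) + 1| < ε whenever n > 1/ε.
Take M = 1/ε. If n > M then |(-8n - 12)/(8n + 4) + 1| ≤ 1/n < ε.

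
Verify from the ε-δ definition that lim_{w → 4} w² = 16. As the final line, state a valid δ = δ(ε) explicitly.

Suppose ε > 0. We seek δ > 0 with 0 < |w − 4| < δ ⇒ |w² − 16| < ε.
Factor: w² − 16 = (w − 4)(w + 4), so |w² − 16| = |w − 4|·|w + 4|.
Restrict δ ≤ 1. Then |w − 4| < 1 gives |w| < 5, so by the triangle inequality |w + 4| ≤ 5 + 4 = 9.
Hence |w² − 16| ≤ 9|w − 4|, which is < ε once |w − 4| < ε/9.
Take δ = min(1, ε/9). If 0 < |w − 4| < δ then both bounds hold and |w² − 16| ≤ 9|w − 4| < 9·(ε/9) = ε.

δ = min(1, ε/9)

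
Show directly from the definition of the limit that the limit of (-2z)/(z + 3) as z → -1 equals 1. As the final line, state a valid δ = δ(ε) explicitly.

Let ε > 0 be given. We want δ > 0 with 0 < |z + 1| < δ ⇒ |(-2z)/(z + 3) − 1| < ε.
Combining over a common denominator, (-2z)/(z + 3) − 1 = [(-2z)·2 − 2·(z + 3)] / [2·(z + 3)] = -6(z + 1) / (2(z + 3)).
So |(-2z)/(z + 3) − 1| = 6|z + 1| / (2·|z + 3|).
Restrict δ ≤ 1. Then |z + 1| < 1 gives |z + 3| = |(z + 1) + 2| ≥ 2 − 1 = 1.
Hence |(-2z)/(z + 3) − 1| < 6|z + 1|/(2·1) = 3|z + 1|, which is < ε once |z + 1| < (1/3)ε.
Take δ = min(1, (1/3)ε). Then 0 < |z + 1| < δ forces both bounds, so |(-2z)/(z + 3) − 1| < ε.

δ = min(1, (1/3)ε)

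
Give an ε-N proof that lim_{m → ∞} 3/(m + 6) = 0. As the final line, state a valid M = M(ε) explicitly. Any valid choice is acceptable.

Fix ε > 0. For m ≥ 1, |3/(m + 6) − 0| = 3/(m + 6) ≤ 3/m.
We need 3/m < ε, i.e. m > 3/ε.
Take M = 3/ε. If m > M then |3/(m + 6)| ≤ 3/m < ε.

M = 3/ε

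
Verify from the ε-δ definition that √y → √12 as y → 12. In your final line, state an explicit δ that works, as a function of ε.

Let ε > 0 be given. We want δ > 0 such that 0 < |y − 12| < δ implies |√y − √12| < ε.
Multiplying by the conjugate, |√y − √12| = |y − 12|/(√y + √12).
Restrict δ ≤ 12 so that |y − 12| < 12 forces y > 0, and then √y + √12 > √12.
Hence |√y − √12| < |y − 12|/√12, which is < ε once |y − 12| < √12·ε.
Take δ = min(12, √12·ε). If 0 < |y − 12| < δ then y > 0 and |√y − √12| < |y − 12|/√12 < ε.

δ = min(12, √12·ε)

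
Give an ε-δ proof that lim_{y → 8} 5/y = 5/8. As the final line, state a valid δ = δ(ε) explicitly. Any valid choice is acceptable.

Suppose ε > 0. We seek δ > 0 such that 0 < |y − 8| < δ implies |5/y − (5/8)| < ε.
|5/y − (5/8)| = 5·|8 − y|/(8·|y|) = 5|y − 8|/(8|y|).
Require δ ≤ 4 so that |y| > 8 − 4 = 4, hence 8|y| > 32.
Then |5/y − (5/8)| < 5|y − 8|/32, which is < ε when |y − 8| < (32/5)ε.
Take δ = min(4, (32/5)ε). Then 0 < |y − 8| < δ gives both |y − 8| < 4 and |y − 8| < (32/5)ε, so |5/y − (5/8)| < ε.

δ = min(4, (32/5)ε)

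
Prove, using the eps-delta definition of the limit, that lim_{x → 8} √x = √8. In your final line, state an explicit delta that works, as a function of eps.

Let eps > 0. We want delta > 0 such that 0 < |x − 8| < delta implies |√x − √8| < eps.
Multiplying by the conjugate, |√x − √8| = |x − 8|/(√x + √8).
Restrict delta ≤ 8 so that |x − 8| < 8 forces x > 0, and then √x + √8 > √8.
Hence |√x − √8| < |x − 8|/√8, which is < eps once |x − 8| < √8·eps.
Take delta = min(8, √8·eps). If 0 < |x − 8| < delta then x > 0 and |√x − √8| < |x − 8|/√8 < eps.

delta = min(8, √8·eps)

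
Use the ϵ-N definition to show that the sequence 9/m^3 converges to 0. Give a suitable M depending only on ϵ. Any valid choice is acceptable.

M = (9/ϵ)^{1/3}

Suppose ϵ > 0. For m ≥ 1, |9/m^3 − 0| = 9/m^3.
9/m^3 < ϵ ⇔ m^3 > 9/ϵ ⇔ m > (9/ϵ)^{1/3}.
Take M = (9/ϵ)^{1/3}. Then m > M implies 9/m^3 < ϵ.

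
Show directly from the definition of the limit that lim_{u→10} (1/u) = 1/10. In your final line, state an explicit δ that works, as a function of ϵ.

δ = min(5, 50ϵ)

Suppose ϵ > 0. We seek δ > 0 such that 0 < |u − 10| < δ implies |1/u − (1/10)| < ϵ.
|1/u − (1/10)| = |10 − u|/(10·|u|) = |u − 10|/(10|u|).
Require δ ≤ 5 so that |u| > 10 − 5 = 5, hence 10|u| > 50.
Then |1/u − (1/10)| < |u − 10|/50, which is < ϵ when |u − 10| < 50ϵ.
Take δ = min(5, 50ϵ). Then 0 < |u − 10| < δ gives both |u − 10| < 5 and |u − 10| < 50ϵ, so |1/u − (1/10)| < ϵ.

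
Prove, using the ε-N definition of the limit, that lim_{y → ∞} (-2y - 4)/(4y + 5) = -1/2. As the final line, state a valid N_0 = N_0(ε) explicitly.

Fix ε > 0. We seek N_0 > 0 such that y > N_0 implies |(-2y - 4)/(4y + 5) + 1/2| < ε.
(-2y - 4)/(4y + 5) + 1/2 = (4(-2y - 4) − (-2)(4y + 5)) / (4(4y + 5)) = -6/(4(4y + 5)).
For y > 0 we have 4y + 5 > 4y, so |(-2y - 4)/(4y + 5) + 1/2| = 6/(4(4y + 5)) < 6/(4·4y) = (3/8)/y.
Thus |(-2y - 4)/(4y + 5) + 1/2| < ε whenever y > (3/8)/ε.
Take N_0 = (3/8)/ε. If y > N_0 then |(-2y - 4)/(4y + 5) + 1/2| < (3/8)/y < ε.

N_0 = (3/8)/ε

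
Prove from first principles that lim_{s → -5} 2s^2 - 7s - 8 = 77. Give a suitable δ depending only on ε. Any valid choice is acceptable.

Fix ε > 0. We want δ > 0 such that 0 < |s + 5| < δ implies |(2s^2 - 7s - 8) − 77| < ε.
(2s^2 - 7s - 8) − 77 = 2s^2 - 7s - 85 = (s + 5)(2s - 17).
So |(2s^2 - 7s - 8) − 77| = |s + 5|·|2s - 17|.
Assume first that |s + 5| < 1, so |s| < 6. Then |2s - 17| ≤ 2·6 + 17 = 29.
Hence |(2s^2 - 7s - 8) − 77| ≤ 29|s + 5| < ε provided |s + 5| < ε/29.
Take δ = min(1, ε/29). Then 0 < |s + 5| < δ gives both |s + 5| < 1 and |s + 5| < ε/29, so |(2s^2 - 7s - 8) − 77| < ε.

δ = min(1, ε/29)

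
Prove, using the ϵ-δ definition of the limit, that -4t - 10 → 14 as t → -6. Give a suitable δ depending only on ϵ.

Let ϵ > 0. We need δ > 0 so that 0 < |t + 6| < δ implies |(-4t - 10) − 14| < ϵ.
Since (-4t - 10) − 14 = -4(t + 6), we have |(-4t - 10) − 14| = 4|t + 6|.
So 4|t + 6| < ϵ exactly when |t + 6| < ϵ/4.
Choosing δ = ϵ/4 gives |(-4t - 10) − 14| = 4|t + 6| < ϵ whenever |t + 6| < δ.

δ = ϵ/4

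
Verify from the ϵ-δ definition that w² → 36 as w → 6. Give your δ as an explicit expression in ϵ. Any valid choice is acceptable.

δ = min(2, ϵ/14)

Fix ϵ > 0. We seek δ > 0 with 0 < |w − 6| < δ ⇒ |w² − 36| < ϵ.
Factor: w² − 36 = (w − 6)(w + 6), so |w² − 36| = |w − 6|·|w + 6|.
Restrict δ ≤ 2. Then |w − 6| < 2 gives |w| < 8, so by the triangle inequality |w + 6| ≤ 8 + 6 = 14.
Hence |w² − 36| ≤ 14|w − 6|, which is < ϵ once |w − 6| < ϵ/14.
Take δ = min(2, ϵ/14). If 0 < |w − 6| < δ then both bounds hold and |w² − 36| ≤ 14|w − 6| < 14·(ϵ/14) = ϵ.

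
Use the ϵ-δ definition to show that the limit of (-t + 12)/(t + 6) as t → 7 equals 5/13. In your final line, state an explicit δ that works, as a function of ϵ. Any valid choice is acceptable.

Suppose ϵ > 0. We want δ > 0 with 0 < |t − 7| < δ ⇒ |(-t + 12)/(t + 6) − (5/13)| < ϵ.
Combining over a common denominator, (-t + 12)/(t + 6) − (5/13) = [(-t + 12)·13 − 5·(t + 6)] / [13·(t + 6)] = -18(t − 7) / (13(t + 6)).
So |(-t + 12)/(t + 6) − (5/13)| = 18|t − 7| / (13·|t + 6|).
Restrict δ ≤ 13/2. Then |t − 7| < 13/2 gives |t + 6| = |(t − 7) + 13| ≥ 13 − 13/2 = 13/2.
Hence |(-t + 12)/(t + 6) − (5/13)| < 18|t − 7|/(13·(13/2)) = (36/169)|t − 7|, which is < ϵ once |t − 7| < (169/36)ϵ.
Take δ = min(13/2, (169/36)ϵ). Then 0 < |t − 7| < δ forces both bounds, so |(-t + 12)/(t + 6) − (5/13)| < ϵ.

δ = min(13/2, (169/36)ϵ)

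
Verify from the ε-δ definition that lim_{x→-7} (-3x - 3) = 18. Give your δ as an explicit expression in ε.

δ = ε/3

Let ε > 0. We need δ > 0 so that 0 < |x + 7| < δ implies |(-3x - 3) − 18| < ε.
Since (-3x - 3) − 18 = -3(x + 7), we have |(-3x - 3) − 18| = 3|x + 7|.
So 3|x + 7| < ε exactly when |x + 7| < ε/3.
Choosing δ = ε/3 gives |(-3x - 3) − 18| = 3|x + 7| < ε whenever |x + 7| < δ.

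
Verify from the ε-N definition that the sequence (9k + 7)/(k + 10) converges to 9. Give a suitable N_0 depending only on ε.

Suppose ε > 0. For k ≥ 1, |(9k + 7)/(k + 10) − 9| = |-83|/((k + 10)) = 83/((k + 10)).
Since k + 10 ≥ k for k ≥ 1, this is ≤ 83/(k) = 83/k.
So |(9k + 7)/(k + 10) − 9| < ε whenever k > 83/ε.
Take N_0 = 83/ε. If k > N_0 then |(9k + 7)/(k + 10) − 9| ≤ 83/k < ε.

N_0 = 83/ε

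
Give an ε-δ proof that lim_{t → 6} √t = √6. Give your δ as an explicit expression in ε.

Let ε > 0 be given. We want δ > 0 such that 0 < |t − 6| < δ implies |√t − √6| < ε.
Rationalise: √t − √6 = (t − 6)/(√t + √6), so |√t − √6| = |t − 6|/(√t + √6).
Restrict δ ≤ 6 so that |t − 6| < 6 forces t > 0, and then √t + √6 > √6.
Hence |√t − √6| < |t − 6|/√6, which is < ε once |t − 6| < √6·ε.
Take δ = min(6, √6·ε). If 0 < |t − 6| < δ then t > 0 and |√t − √6| < |t − 6|/√6 < ε.

δ = min(6, √6·ε)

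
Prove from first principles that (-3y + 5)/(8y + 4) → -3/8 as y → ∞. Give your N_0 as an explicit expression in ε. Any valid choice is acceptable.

Fix ε > 0. We seek N_0 > 0 such that y > N_0 implies |(-3y + 5)/(8y + 4) + 3/8| < ε.
(-3y + 5)/(8y + 4) + 3/8 = (8(-3y + 5) − (-3)(8y + 4)) / (8(8y + 4)) = 52/(8(8y + 4)).
For y > 0 we have 8y + 4 > 8y, so |(-3y + 5)/(8y + 4) + 3/8| = 52/(8(8y + 4)) < 52/(8·8y) = (13/16)/y.
Thus |(-3y + 5)/(8y + 4) + 3/8| < ε whenever y > (13/16)/ε.
Take N_0 = (13/16)/ε. If y > N_0 then |(-3y + 5)/(8y + 4) + 3/8| < (13/16)/y < ε.

N_0 = (13/16)/ε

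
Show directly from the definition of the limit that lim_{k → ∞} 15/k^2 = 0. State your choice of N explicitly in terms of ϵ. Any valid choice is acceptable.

Let ϵ > 0. For k ≥ 1, |15/k^2 − 0| = 15/k^2.
15/k^2 < ϵ ⇔ k^2 > 15/ϵ ⇔ k > (15/ϵ)^{1/2}.
Take N = (15/ϵ)^{1/2}. Then k > N implies 15/k^2 < ϵ.

N = (15/ϵ)^{1/2}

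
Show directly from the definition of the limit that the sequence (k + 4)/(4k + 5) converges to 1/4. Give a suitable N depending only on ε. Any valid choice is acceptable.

Let ε > 0. For k ≥ 1, |(k + 4)/(4k + 5) − (1/4)| = |11|/(4(4k + 5)) = 11/(4(4k + 5)).
Since 4k + 5 ≥ 4k for k ≥ 1, this is ≤ 11/(4·4k) = (11/16)/k.
So |(k + 4)/(4k + 5) − (1/4)| < ε whenever k > (11/16)/ε.
Take N = (11/16)/ε. If k > N then |(k + 4)/(4k + 5) − (1/4)| ≤ (11/16)/k < ε.

N = (11/16)/ε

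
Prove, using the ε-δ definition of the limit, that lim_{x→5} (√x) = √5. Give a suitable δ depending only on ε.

δ = min(5, √5·ε)

Fix ε > 0. We want δ > 0 such that 0 < |x − 5| < δ implies |√x − √5| < ε.
Multiplying by the conjugate, |√x − √5| = |x − 5|/(√x + √5).
Restrict δ ≤ 5 so that |x − 5| < 5 forces x > 0, and then √x + √5 > √5.
Hence |√x − √5| < |x − 5|/√5, which is < ε once |x − 5| < √5·ε.
Take δ = min(5, √5·ε). If 0 < |x − 5| < δ then x > 0 and |√x − √5| < |x − 5|/√5 < ε.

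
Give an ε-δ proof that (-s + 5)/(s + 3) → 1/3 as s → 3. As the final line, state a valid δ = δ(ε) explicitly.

Fix ε > 0. We want δ > 0 with 0 < |s − 3| < δ ⇒ |(-s + 5)/(s + 3) − (1/3)| < ε.
Combining over a common denominator, (-s + 5)/(s + 3) − (1/3) = [(-s + 5)·6 − 2·(s + 3)] / [6·(s + 3)] = -8(s − 3) / (6(s + 3)).
So |(-s + 5)/(s + 3) − (1/3)| = 8|s − 3| / (6·|s + 3|).
Restrict δ ≤ 3. Then |s − 3| < 3 gives |s + 3| = |(s − 3) + 6| ≥ 6 − 3 = 3.
Hence |(-s + 5)/(s + 3) − (1/3)| < 8|s − 3|/(6·3) = (4/9)|s − 3|, which is < ε once |s − 3| < (9/4)ε.
Take δ = min(3, (9/4)ε). Then 0 < |s − 3| < δ forces both bounds, so |(-s + 5)/(s + 3) − (1/3)| < ε.

δ = min(3, (9/4)ε)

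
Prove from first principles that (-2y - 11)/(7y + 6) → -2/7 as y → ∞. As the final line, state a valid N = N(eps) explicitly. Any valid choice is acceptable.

N = (65/49)/eps

Suppose eps > 0. We seek N > 0 such that y > N implies |(-2y - 11)/(7y + 6) + 2/7| < eps.
(-2y - 11)/(7y + 6) + 2/7 = (7(-2y - 11) − (-2)(7y + 6)) / (7(7y + 6)) = -65/(7(7y + 6)).
For y > 0 we have 7y + 6 > 7y, so |(-2y - 11)/(7y + 6) + 2/7| = 65/(7(7y + 6)) < 65/(7·7y) = (65/49)/y.
Thus |(-2y - 11)/(7y + 6) + 2/7| < eps whenever y > (65/49)/eps.
Take N = (65/49)/eps. If y > N then |(-2y - 11)/(7y + 6) + 2/7| < (65/49)/y < eps.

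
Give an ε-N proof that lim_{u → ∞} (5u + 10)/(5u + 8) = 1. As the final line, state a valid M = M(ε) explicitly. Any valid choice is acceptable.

Let ε > 0 be given. We seek M > 0 such that u > M implies |(5u + 10)/(5u + 8) − 1| < ε.
(5u + 10)/(5u + 8) − 1 = (5(5u + 10) − 5(5u + 8)) / (5(5u + 8)) = 10/(5(5u + 8)).
For u > 0 we have 5u + 8 > 5u, so |(5u + 10)/(5u + 8) − 1| = 10/(5(5u + 8)) < 10/(5·5u) = (2/5)/u.
Thus |(5u + 10)/(5u + 8) − 1| < ε whenever u > (2/5)/ε.
Take M = (2/5)/ε. If u > M then |(5u + 10)/(5u + 8) − 1| < (2/5)/u < ε.

M = (2/5)/ε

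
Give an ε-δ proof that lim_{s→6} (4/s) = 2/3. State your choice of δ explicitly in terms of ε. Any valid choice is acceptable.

Fix ε > 0. We seek δ > 0 such that 0 < |s − 6| < δ implies |4/s − (2/3)| < ε.
|4/s − (2/3)| = 4·|6 − s|/(6·|s|) = 4|s − 6|/(6|s|).
Require δ ≤ 3 so that |s| > 6 − 3 = 3, hence 6|s| > 18.
Then |4/s − (2/3)| < 4|s − 6|/18, which is < ε when |s − 6| < (9/2)ε.
Take δ = min(3, (9/2)ε). Then 0 < |s − 6| < δ gives both |s − 6| < 3 and |s − 6| < (9/2)ε, so |4/s − (2/3)| < ε.

δ = min(3, (9/2)ε)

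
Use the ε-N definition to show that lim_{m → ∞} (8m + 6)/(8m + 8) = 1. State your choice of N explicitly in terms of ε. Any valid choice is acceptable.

Let ε > 0 be given. For m ≥ 1, |(8m + 6)/(8m + 8) − 1| = |-16|/(8(8m + 8)) = 16/(8(8m + 8)).
Since 8m + 8 ≥ 8m for m ≥ 1, this is ≤ 16/(8·8m) = (1/4)/m.
So |(8m + 6)/(8m + 8) − 1| < ε whenever m > (1/4)/ε.
Take N = (1/4)/ε. If m > N then |(8m + 6)/(8m + 8) − 1| ≤ (1/4)/m < ε.

N = (1/4)/ε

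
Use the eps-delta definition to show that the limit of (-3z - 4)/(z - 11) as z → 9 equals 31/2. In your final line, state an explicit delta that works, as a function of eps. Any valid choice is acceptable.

delta = min(1, (2/37)eps)

Suppose eps > 0. We want delta > 0 with 0 < |z − 9| < delta ⇒ |(-3z - 4)/(z - 11) − (31/2)| < eps.
Combining over a common denominator, (-3z - 4)/(z - 11) − (31/2) = [(-3z - 4)·(-2) − (-31)·(z - 11)] / [(-2)·(z - 11)] = 37(z − 9) / ((-2)(z - 11)).
So |(-3z - 4)/(z - 11) − (31/2)| = 37|z − 9| / (2·|z − 11|).
Require delta ≤ 1, so |z − 11| ≥ |-2| − |z − 9| > 2 − 1 = 1.
Hence |(-3z - 4)/(z - 11) − (31/2)| < 37|z − 9|/(2·1) = (37/2)|z − 9|, which is < eps once |z − 9| < (2/37)eps.
Take delta = min(1, (2/37)eps). Then 0 < |z − 9| < delta forces both bounds, so |(-3z - 4)/(z - 11) − (31/2)| < eps.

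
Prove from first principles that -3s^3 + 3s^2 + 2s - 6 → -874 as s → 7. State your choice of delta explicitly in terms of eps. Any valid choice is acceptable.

delta = min(2, eps/529)

Let eps > 0. We want delta > 0 such that 0 < |s − 7| < delta implies |(-3s^3 + 3s^2 + 2s - 6) + 874| < eps.
(-3s^3 + 3s^2 + 2s - 6) + 874 = -3s^3 + 3s^2 + 2s + 868 = (s − 7)(-3s^2 - 18s - 124).
So |(-3s^3 + 3s^2 + 2s - 6) + 874| = |s − 7|·|-3s^2 - 18s - 124|.
Require delta ≤ 2. Then |s − 7| < 2 gives |s| < 9, and by the triangle inequality |-3s^2 - 18s - 124| ≤ 3·9^2 + 18·9 + 124 = 529.
Hence |(-3s^3 + 3s^2 + 2s - 6) + 874| ≤ 529|s − 7| < eps provided |s − 7| < eps/529.
Take delta = min(2, eps/529). Then 0 < |s − 7| < delta gives both |s − 7| < 2 and |s − 7| < eps/529, so |(-3s^3 + 3s^2 + 2s - 6) + 874| < eps.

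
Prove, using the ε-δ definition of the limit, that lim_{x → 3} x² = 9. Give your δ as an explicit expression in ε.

δ = min(1, ε/7)

Let ε > 0 be given. We seek δ > 0 with 0 < |x − 3| < δ ⇒ |x² − 9| < ε.
Factor: x² − 9 = (x − 3)(x + 3), so |x² − 9| = |x − 3|·|x + 3|.
Impose δ ≤ 1 so that |x| < 4; then |x + 3| ≤ 7.
Hence |x² − 9| ≤ 7|x − 3|, which is < ε once |x − 3| < ε/7.
Take δ = min(1, ε/7). If 0 < |x − 3| < δ then both bounds hold and |x² − 9| ≤ 7|x − 3| < 7·(ε/7) = ε.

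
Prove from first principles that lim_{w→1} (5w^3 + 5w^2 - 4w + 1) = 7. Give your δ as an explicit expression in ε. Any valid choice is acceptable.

Let ε > 0 be given. We want δ > 0 such that 0 < |w − 1| < δ implies |(5w^3 + 5w^2 - 4w + 1) − 7| < ε.
(5w^3 + 5w^2 - 4w + 1) − 7 = 5w^3 + 5w^2 - 4w - 6 = (w − 1)(5w^2 + 10w + 6).
So |(5w^3 + 5w^2 - 4w + 1) − 7| = |w − 1|·|5w^2 + 10w + 6|.
Require δ ≤ 1. Then |w − 1| < 1 gives |w| < 2, and by the triangle inequality |5w^2 + 10w + 6| ≤ 5·2^2 + 10·2 + 6 = 46.
Hence |(5w^3 + 5w^2 - 4w + 1) − 7| ≤ 46|w − 1| < ε provided |w − 1| < ε/46.
Choosing δ = min(1, ε/46) ensures both conditions, hence |(5w^3 + 5w^2 - 4w + 1) − 7| < ε.

δ = min(1, ε/46)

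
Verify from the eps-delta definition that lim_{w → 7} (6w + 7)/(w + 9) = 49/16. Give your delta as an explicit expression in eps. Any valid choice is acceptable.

delta = min(8, (128/47)eps)

Fix eps > 0. We want delta > 0 with 0 < |w − 7| < delta ⇒ |(6w + 7)/(w + 9) − (49/16)| < eps.
Combining over a common denominator, (6w + 7)/(w + 9) − (49/16) = [(6w + 7)·16 − 49·(w + 9)] / [16·(w + 9)] = 47(w − 7) / (16(w + 9)).
So |(6w + 7)/(w + 9) − (49/16)| = 47|w − 7| / (16·|w + 9|).
Restrict delta ≤ 8. Then |w − 7| < 8 gives |w + 9| = |(w − 7) + 16| ≥ 16 − 8 = 8.
Hence |(6w + 7)/(w + 9) − (49/16)| < 47|w − 7|/(16·8) = (47/128)|w − 7|, which is < eps once |w − 7| < (128/47)eps.
Take delta = min(8, (128/47)eps). Then 0 < |w − 7| < delta forces both bounds, so |(6w + 7)/(w + 9) − (49/16)| < eps.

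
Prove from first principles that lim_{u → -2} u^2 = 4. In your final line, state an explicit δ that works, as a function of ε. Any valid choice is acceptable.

Let ε > 0 be given. We seek δ > 0 with 0 < |u + 2| < δ ⇒ |u^2 − 4| < ε.
Factor: u^2 − 4 = (u + 2)(u - 2), so |u^2 − 4| = |u + 2|·|u - 2|.
Restrict δ ≤ 2. Then |u + 2| < 2 gives |u| < 4, so by the triangle inequality |u - 2| ≤ 4 + 2 = 6.
Hence |u^2 − 4| ≤ 6|u + 2|, which is < ε once |u + 2| < ε/6.
Take δ = min(2, ε/6). If 0 < |u + 2| < δ then both bounds hold and |u^2 − 4| ≤ 6|u + 2| < 6·(ε/6) = ε.

δ = min(2, ε/6)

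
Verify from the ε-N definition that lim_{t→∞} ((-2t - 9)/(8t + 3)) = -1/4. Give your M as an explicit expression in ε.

Suppose ε > 0. We seek M > 0 such that t > M implies |(-2t - 9)/(8t + 3) + 1/4| < ε.
(-2t - 9)/(8t + 3) + 1/4 = (8(-2t - 9) − (-2)(8t + 3)) / (8(8t + 3)) = -66/(8(8t + 3)).
For t > 0 we have 8t + 3 > 8t, so |(-2t - 9)/(8t + 3) + 1/4| = 66/(8(8t + 3)) < 66/(8·8t) = (33/32)/t.
Thus |(-2t - 9)/(8t + 3) + 1/4| < ε whenever t > (33/32)/ε.
Take M = (33/32)/ε. If t > M then |(-2t - 9)/(8t + 3) + 1/4| < (33/32)/t < ε.

M = (33/32)/ε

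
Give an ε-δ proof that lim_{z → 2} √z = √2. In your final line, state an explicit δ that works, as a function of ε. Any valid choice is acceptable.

δ = min(2, √2·ε)

Let ε > 0 be given. We want δ > 0 such that 0 < |z − 2| < δ implies |√z − √2| < ε.
Rationalise: √z − √2 = (z − 2)/(√z + √2), so |√z − √2| = |z − 2|/(√z + √2).
Restrict δ ≤ 2 so that |z − 2| < 2 forces z > 0, and then √z + √2 > √2.
Hence |√z − √2| < |z − 2|/√2, which is < ε once |z − 2| < √2·ε.
Take δ = min(2, √2·ε). If 0 < |z − 2| < δ then z > 0 and |√z − √2| < |z − 2|/√2 < ε.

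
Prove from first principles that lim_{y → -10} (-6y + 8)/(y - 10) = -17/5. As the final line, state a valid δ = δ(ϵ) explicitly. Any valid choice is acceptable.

Let ϵ > 0. We want δ > 0 with 0 < |y + 10| < δ ⇒ |(-6y + 8)/(y - 10) + 17/5| < ϵ.
Combining over a common denominator, (-6y + 8)/(y - 10) + 17/5 = [(-6y + 8)·(-20) − 68·(y - 10)] / [(-20)·(y - 10)] = 52(y + 10) / ((-20)(y - 10)).
So |(-6y + 8)/(y - 10) + 17/5| = 52|y + 10| / (20·|y − 10|).
Require δ ≤ 10, so |y − 10| ≥ |-20| − |y + 10| > 20 − 10 = 10.
Hence |(-6y + 8)/(y - 10) + 17/5| < 52|y + 10|/(20·10) = (13/50)|y + 10|, which is < ϵ once |y + 10| < (50/13)ϵ.
Take δ = min(10, (50/13)ϵ). Then 0 < |y + 10| < δ forces both bounds, so |(-6y + 8)/(y - 10) + 17/5| < ϵ.

δ = min(10, (50/13)ϵ)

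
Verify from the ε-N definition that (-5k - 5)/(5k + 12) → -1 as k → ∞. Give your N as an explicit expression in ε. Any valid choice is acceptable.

Let ε > 0. For k ≥ 1, |(-5k - 5)/(5k + 12) + 1| = |35|/(5(5k + 12)) = 35/(5(5k + 12)).
Since 5k + 12 ≥ 5k for k ≥ 1, this is ≤ 35/(5·5k) = (7/5)/k.
So |(-5k - 5)/(5k + 12) + 1| < ε whenever k > (7/5)/ε.
Take N = (7/5)/ε. If k > N then |(-5k - 5)/(5k + 12) + 1| ≤ (7/5)/k < ε.

N = (7/5)/ε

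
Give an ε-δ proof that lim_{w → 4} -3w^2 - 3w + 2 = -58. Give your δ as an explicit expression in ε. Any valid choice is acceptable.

δ = min(1, ε/30)

Let ε > 0 be given. We want δ > 0 such that 0 < |w − 4| < δ implies |(-3w^2 - 3w + 2) + 58| < ε.
(-3w^2 - 3w + 2) + 58 = -3w^2 - 3w + 60 = (w − 4)(-3w - 15).
So |(-3w^2 - 3w + 2) + 58| = |w − 4|·|-3w - 15|.
Require δ ≤ 1. Then |w − 4| < 1 gives |w| < 5, and by the triangle inequality |-3w - 15| ≤ 3·5 + 15 = 30.
Hence |(-3w^2 - 3w + 2) + 58| ≤ 30|w − 4| < ε provided |w − 4| < ε/30.
Take δ = min(1, ε/30). Then 0 < |w − 4| < δ gives both |w − 4| < 1 and |w − 4| < ε/30, so |(-3w^2 - 3w + 2) + 58| < ε.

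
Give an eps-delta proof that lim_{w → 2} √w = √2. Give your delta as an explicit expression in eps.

delta = min(2, √2·eps)

Suppose eps > 0. We want delta > 0 such that 0 < |w − 2| < delta implies |√w − √2| < eps.
Rationalise: √w − √2 = (w − 2)/(√w + √2), so |√w − √2| = |w − 2|/(√w + √2).
Restrict delta ≤ 2 so that |w − 2| < 2 forces w > 0, and then √w + √2 > √2.
Hence |√w − √2| < |w − 2|/√2, which is < eps once |w − 2| < √2·eps.
Take delta = min(2, √2·eps). If 0 < |w − 2| < delta then w > 0 and |√w − √2| < |w − 2|/√2 < eps.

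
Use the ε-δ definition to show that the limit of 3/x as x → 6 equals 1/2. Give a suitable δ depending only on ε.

δ = min(3, 6ε)

Let ε > 0. We seek δ > 0 such that 0 < |x − 6| < δ implies |3/x − (1/2)| < ε.
|3/x − (1/2)| = 3·|6 − x|/(6·|x|) = 3|x − 6|/(6|x|).
Require δ ≤ 3 so that |x| > 6 − 3 = 3, hence 6|x| > 18.
Then |3/x − (1/2)| < 3|x − 6|/18, which is < ε when |x − 6| < 6ε.
Take δ = min(3, 6ε). Then 0 < |x − 6| < δ gives both |x − 6| < 3 and |x − 6| < 6ε, so |3/x − (1/2)| < ε.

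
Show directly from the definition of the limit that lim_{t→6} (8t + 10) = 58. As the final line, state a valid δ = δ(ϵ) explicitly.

Suppose ϵ > 0. We need δ > 0 so that 0 < |t − 6| < δ implies |(8t + 10) − 58| < ϵ.
Since (8t + 10) − 58 = 8(t − 6), we have |(8t + 10) − 58| = 8|t − 6|.
So 8|t − 6| < ϵ exactly when |t − 6| < ϵ/8.
Choosing δ = ϵ/8 gives |(8t + 10) − 58| = 8|t − 6| < ϵ whenever |t − 6| < δ.

δ = ϵ/8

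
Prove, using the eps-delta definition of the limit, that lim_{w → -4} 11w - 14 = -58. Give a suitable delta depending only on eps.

Let eps > 0. We need delta > 0 so that 0 < |w + 4| < delta implies |(11w - 14) + 58| < eps.
Since (11w - 14) + 58 = 11(w + 4), we have |(11w - 14) + 58| = 11|w + 4|.
Thus it suffices that |w + 4| < eps/11.
Choosing delta = eps/11 gives |(11w - 14) + 58| = 11|w + 4| < eps whenever |w + 4| < delta.

delta = eps/11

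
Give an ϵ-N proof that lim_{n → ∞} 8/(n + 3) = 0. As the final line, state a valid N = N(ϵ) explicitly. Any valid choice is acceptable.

Suppose ϵ > 0. For n ≥ 1, |8/(n + 3) − 0| = 8/(n + 3) ≤ 8/n.
We need 8/n < ϵ, i.e. n > 8/ϵ.
Take N = 8/ϵ. If n > N then |8/(n + 3)| ≤ 8/n < ϵ.

N = 8/ϵ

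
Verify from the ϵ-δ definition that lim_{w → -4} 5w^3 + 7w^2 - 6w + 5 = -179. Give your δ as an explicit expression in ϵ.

δ = min(1, ϵ/236)

Let ϵ > 0. We want δ > 0 such that 0 < |w + 4| < δ implies |(5w^3 + 7w^2 - 6w + 5) + 179| < ϵ.
(5w^3 + 7w^2 - 6w + 5) + 179 = 5w^3 + 7w^2 - 6w + 184 = (w + 4)(5w^2 - 13w + 46).
So |(5w^3 + 7w^2 - 6w + 5) + 179| = |w + 4|·|5w^2 - 13w + 46|.
Require δ ≤ 1. Then |w + 4| < 1 gives |w| < 5, and by the triangle inequality |5w^2 - 13w + 46| ≤ 5·5^2 + 13·5 + 46 = 236.
Hence |(5w^3 + 7w^2 - 6w + 5) + 179| ≤ 236|w + 4| < ϵ provided |w + 4| < ϵ/236.
Choosing δ = min(1, ϵ/236) ensures both conditions, hence |(5w^3 + 7w^2 - 6w + 5) + 179| < ϵ.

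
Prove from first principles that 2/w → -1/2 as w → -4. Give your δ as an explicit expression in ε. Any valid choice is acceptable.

δ = min(2, 4ε)

Let ε > 0 be given. We seek δ > 0 such that 0 < |w + 4| < δ implies |2/w + 1/2| < ε.
|2/w + 1/2| = 2·|-4 − w|/(4·|w|) = 2|w + 4|/(4|w|).
Restrict δ ≤ 2. Then |w + 4| < 2 gives |w| > 2, so 4|w| > 8.
Then |2/w + 1/2| < 2|w + 4|/8, which is < ε when |w + 4| < 4ε.
Take δ = min(2, 4ε). Then 0 < |w + 4| < δ gives both |w + 4| < 2 and |w + 4| < 4ε, so |2/w + 1/2| < ε.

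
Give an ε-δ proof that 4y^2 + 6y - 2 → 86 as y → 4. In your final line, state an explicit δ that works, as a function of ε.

δ = min(1, ε/42)

Let ε > 0 be given. We want δ > 0 such that 0 < |y − 4| < δ implies |(4y^2 + 6y - 2) − 86| < ε.
(4y^2 + 6y - 2) − 86 = 4y^2 + 6y - 88 = (y − 4)(4y + 22).
So |(4y^2 + 6y - 2) − 86| = |y − 4|·|4y + 22|.
Assume first that |y − 4| < 1, so |y| < 5. Then |4y + 22| ≤ 4·5 + 22 = 42.
Hence |(4y^2 + 6y - 2) − 86| ≤ 42|y − 4| < ε provided |y − 4| < ε/42.
Take δ = min(1, ε/42). Then 0 < |y − 4| < δ gives both |y − 4| < 1 and |y − 4| < ε/42, so |(4y^2 + 6y - 2) − 86| < ε.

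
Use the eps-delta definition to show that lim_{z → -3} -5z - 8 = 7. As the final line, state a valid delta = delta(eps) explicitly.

Let eps > 0. We need delta > 0 so that 0 < |z + 3| < delta implies |(-5z - 8) − 7| < eps.
Since (-5z - 8) − 7 = -5(z + 3), we have |(-5z - 8) − 7| = 5|z + 3|.
Thus it suffices that |z + 3| < eps/5.
Take delta = eps/5. If 0 < |z + 3| < delta then |(-5z - 8) − 7| = 5|z + 3| < 5·(eps/5) = eps.

delta = eps/5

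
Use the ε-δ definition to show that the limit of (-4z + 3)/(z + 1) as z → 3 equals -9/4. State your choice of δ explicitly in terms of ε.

δ = min(2, (8/7)ε)

Suppose ε > 0. We want δ > 0 with 0 < |z − 3| < δ ⇒ |(-4z + 3)/(z + 1) + 9/4| < ε.
Combining over a common denominator, (-4z + 3)/(z + 1) + 9/4 = [(-4z + 3)·4 − (-9)·(z + 1)] / [4·(z + 1)] = -7(z − 3) / (4(z + 1)).
So |(-4z + 3)/(z + 1) + 9/4| = 7|z − 3| / (4·|z + 1|).
Require δ ≤ 2, so |z + 1| ≥ |4| − |z − 3| > 4 − 2 = 2.
Hence |(-4z + 3)/(z + 1) + 9/4| < 7|z − 3|/(4·2) = (7/8)|z − 3|, which is < ε once |z − 3| < (8/7)ε.
Take δ = min(2, (8/7)ε). Then 0 < |z − 3| < δ forces both bounds, so |(-4z + 3)/(z + 1) + 9/4| < ε.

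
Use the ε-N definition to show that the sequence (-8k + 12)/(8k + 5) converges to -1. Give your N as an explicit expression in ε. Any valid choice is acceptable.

N = (17/8)/ε

Suppose ε > 0. For k ≥ 1, |(-8k + 12)/(8k + 5) + 1| = |136|/(8(8k + 5)) = 136/(8(8k + 5)).
Since 8k + 5 ≥ 8k for k ≥ 1, this is ≤ 136/(8·8k) = (17/8)/k.
So |(-8k + 12)/(8k + 5) + 1| < ε whenever k > (17/8)/ε.
Take N = (17/8)/ε. If k > N then |(-8k + 12)/(8k + 5) + 1| ≤ (17/8)/k < ε.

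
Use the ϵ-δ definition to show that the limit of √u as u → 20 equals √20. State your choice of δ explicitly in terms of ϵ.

δ = min(20, √20·ϵ)

Suppose ϵ > 0. We want δ > 0 such that 0 < |u − 20| < δ implies |√u − √20| < ϵ.
Rationalise: √u − √20 = (u − 20)/(√u + √20), so |√u − √20| = |u − 20|/(√u + √20).
Restrict δ ≤ 20 so that |u − 20| < 20 forces u > 0, and then √u + √20 > √20.
Hence |√u − √20| < |u − 20|/√20, which is < ϵ once |u − 20| < √20·ϵ.
Take δ = min(20, √20·ϵ). If 0 < |u − 20| < δ then u > 0 and |√u − √20| < |u − 20|/√20 < ϵ.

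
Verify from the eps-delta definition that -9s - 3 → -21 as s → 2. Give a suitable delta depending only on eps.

delta = eps/9

Fix eps > 0. We need delta > 0 so that 0 < |s − 2| < delta implies |(-9s - 3) + 21| < eps.
Since (-9s - 3) + 21 = -9(s − 2), we have |(-9s - 3) + 21| = 9|s − 2|.
Thus it suffices that |s − 2| < eps/9.
Choosing delta = eps/9 gives |(-9s - 3) + 21| = 9|s − 2| < eps whenever |s − 2| < delta.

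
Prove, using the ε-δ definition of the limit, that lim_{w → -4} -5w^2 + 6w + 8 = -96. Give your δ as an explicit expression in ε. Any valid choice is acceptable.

Suppose ε > 0. We want δ > 0 such that 0 < |w + 4| < δ implies |(-5w^2 + 6w + 8) + 96| < ε.
(-5w^2 + 6w + 8) + 96 = -5w^2 + 6w + 104 = (w + 4)(-5w + 26).
So |(-5w^2 + 6w + 8) + 96| = |w + 4|·|-5w + 26|.
Assume first that |w + 4| < 1, so |w| < 5. Then |-5w + 26| ≤ 5·5 + 26 = 51.
Hence |(-5w^2 + 6w + 8) + 96| ≤ 51|w + 4| < ε provided |w + 4| < ε/51.
Take δ = min(1, ε/51). Then 0 < |w + 4| < δ gives both |w + 4| < 1 and |w + 4| < ε/51, so |(-5w^2 + 6w + 8) + 96| < ε.

δ = min(1, ε/51)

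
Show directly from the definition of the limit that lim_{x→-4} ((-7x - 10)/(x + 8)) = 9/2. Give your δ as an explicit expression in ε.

Suppose ε > 0. We want δ > 0 with 0 < |x + 4| < δ ⇒ |(-7x - 10)/(x + 8) − (9/2)| < ε.
Combining over a common denominator, (-7x - 10)/(x + 8) − (9/2) = [(-7x - 10)·4 − 18·(x + 8)] / [4·(x + 8)] = -46(x + 4) / (4(x + 8)).
So |(-7x - 10)/(x + 8) − (9/2)| = 46|x + 4| / (4·|x + 8|).
Require δ ≤ 2, so |x + 8| ≥ |4| − |x + 4| > 4 − 2 = 2.
Hence |(-7x - 10)/(x + 8) − (9/2)| < 46|x + 4|/(4·2) = (23/4)|x + 4|, which is < ε once |x + 4| < (4/23)ε.
Take δ = min(2, (4/23)ε). Then 0 < |x + 4| < δ forces both bounds, so |(-7x - 10)/(x + 8) − (9/2)| < ε.

δ = min(2, (4/23)ε)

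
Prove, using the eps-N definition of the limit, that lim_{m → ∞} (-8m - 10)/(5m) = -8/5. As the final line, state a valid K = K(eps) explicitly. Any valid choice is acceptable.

Suppose eps > 0. For m ≥ 1, |(-8m - 10)/(5m) + 8/5| = |-50|/(5(5m)) = 50/(5(5m)).
Since 5m ≥ 5m for m ≥ 1, this is ≤ 50/(5·5m) = 2/m.
So |(-8m - 10)/(5m) + 8/5| < eps whenever m > 2/eps.
Take K = 2/eps. If m > K then |(-8m - 10)/(5m) + 8/5| ≤ 2/m < eps.

K = 2/eps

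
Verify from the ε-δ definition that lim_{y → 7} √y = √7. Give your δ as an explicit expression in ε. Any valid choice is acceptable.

δ = min(7, √7·ε)

Fix ε > 0. We want δ > 0 such that 0 < |y − 7| < δ implies |√y − √7| < ε.
Rationalise: √y − √7 = (y − 7)/(√y + √7), so |√y − √7| = |y − 7|/(√y + √7).
Restrict δ ≤ 7 so that |y − 7| < 7 forces y > 0, and then √y + √7 > √7.
Hence |√y − √7| < |y − 7|/√7, which is < ε once |y − 7| < √7·ε.
Take δ = min(7, √7·ε). If 0 < |y − 7| < δ then y > 0 and |√y − √7| < |y − 7|/√7 < ε.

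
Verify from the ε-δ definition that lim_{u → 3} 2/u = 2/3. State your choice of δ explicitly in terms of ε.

δ = min(3/2, (9/4)ε)

Fix ε > 0. We seek δ > 0 such that 0 < |u − 3| < δ implies |2/u − (2/3)| < ε.
|2/u − (2/3)| = 2·|3 − u|/(3·|u|) = 2|u − 3|/(3|u|).
Restrict δ ≤ 3/2. Then |u − 3| < 3/2 gives |u| > 3/2, so 3|u| > 9/2.
Then |2/u − (2/3)| < 2|u − 3|/(9/2), which is < ε when |u − 3| < (9/4)ε.
Take δ = min(3/2, (9/4)ε). Then 0 < |u − 3| < δ gives both |u − 3| < 3/2 and |u − 3| < (9/4)ε, so |2/u − (2/3)| < ε.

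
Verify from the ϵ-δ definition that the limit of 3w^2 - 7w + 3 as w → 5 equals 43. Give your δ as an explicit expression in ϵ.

Fix ϵ > 0. We want δ > 0 such that 0 < |w − 5| < δ implies |(3w^2 - 7w + 3) − 43| < ϵ.
(3w^2 - 7w + 3) − 43 = 3w^2 - 7w - 40 = (w − 5)(3w + 8).
So |(3w^2 - 7w + 3) − 43| = |w − 5|·|3w + 8|.
Require δ ≤ 1. Then |w − 5| < 1 gives |w| < 6, and by the triangle inequality |3w + 8| ≤ 3·6 + 8 = 26.
Hence |(3w^2 - 7w + 3) − 43| ≤ 26|w − 5| < ϵ provided |w − 5| < ϵ/26.
Choosing δ = min(1, ϵ/26) ensures both conditions, hence |(3w^2 - 7w + 3) − 43| < ϵ.

δ = min(1, ϵ/26)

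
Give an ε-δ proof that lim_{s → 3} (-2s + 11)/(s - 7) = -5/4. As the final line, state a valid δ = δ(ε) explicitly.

δ = min(2, (8/3)ε)

Suppose ε > 0. We want δ > 0 with 0 < |s − 3| < δ ⇒ |(-2s + 11)/(s - 7) + 5/4| < ε.
Combining over a common denominator, (-2s + 11)/(s - 7) + 5/4 = [(-2s + 11)·(-4) − 5·(s - 7)] / [(-4)·(s - 7)] = 3(s − 3) / ((-4)(s - 7)).
So |(-2s + 11)/(s - 7) + 5/4| = 3|s − 3| / (4·|s − 7|).
Restrict δ ≤ 2. Then |s − 3| < 2 gives |s − 7| = |(s − 3) + (-4)| ≥ 4 − 2 = 2.
Hence |(-2s + 11)/(s - 7) + 5/4| < 3|s − 3|/(4·2) = (3/8)|s − 3|, which is < ε once |s − 3| < (8/3)ε.
Take δ = min(2, (8/3)ε). Then 0 < |s − 3| < δ forces both bounds, so |(-2s + 11)/(s - 7) + 5/4| < ε.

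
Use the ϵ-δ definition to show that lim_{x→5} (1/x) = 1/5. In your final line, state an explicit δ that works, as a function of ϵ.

Let ϵ > 0 be given. We seek δ > 0 such that 0 < |x − 5| < δ implies |1/x − (1/5)| < ϵ.
|1/x − (1/5)| = |5 − x|/(5·|x|) = |x − 5|/(5|x|).
Restrict δ ≤ 5/2. Then |x − 5| < 5/2 gives |x| > 5/2, so 5|x| > 25/2.
Then |1/x − (1/5)| < |x − 5|/(25/2), which is < ϵ when |x − 5| < (25/2)ϵ.
Take δ = min(5/2, (25/2)ϵ). Then 0 < |x − 5| < δ gives both |x − 5| < 5/2 and |x − 5| < (25/2)ϵ, so |1/x − (1/5)| < ϵ.

δ = min(5/2, (25/2)ϵ)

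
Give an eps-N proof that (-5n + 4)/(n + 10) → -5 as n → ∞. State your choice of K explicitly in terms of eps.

Suppose eps > 0. For n ≥ 1, |(-5n + 4)/(n + 10) + 5| = |54|/((n + 10)) = 54/((n + 10)).
Since n + 10 ≥ n for n ≥ 1, this is ≤ 54/(n) = 54/n.
So |(-5n + 4)/(n + 10) + 5| < eps whenever n > 54/eps.
Take K = 54/eps. If n > K then |(-5n + 4)/(n + 10) + 5| ≤ 54/n < eps.

K = 54/eps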